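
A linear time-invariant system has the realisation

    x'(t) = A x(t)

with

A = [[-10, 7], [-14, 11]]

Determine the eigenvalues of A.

-3, 4

det(sI - A) = s^2 - (tr A)s + det A, with tr A = (-10) + 11 = 1 and det A = (-10)·11 - 7·(-14) = -110 - (-98) = -12.
So p(s) = det(sI - A) = s^2 - s - 12.
Factor s^2 - s - 12: two numbers with sum 1 and product -12 are 4 and -3, so s^2 - s - 12 = (s - 4)(s + 3).
Hence p(s) = (s - 4) (s + 3), with roots -3, 4.
At least one eigenvalue has non-negative real part, so the system is not asymptotically stable.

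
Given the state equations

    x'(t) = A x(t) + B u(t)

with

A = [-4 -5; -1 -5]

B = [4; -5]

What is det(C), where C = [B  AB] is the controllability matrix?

AB = [[9], [21]]
Controllability matrix C = [B  AB] = [[4, 9], [-5, 21]]
det(C) = 4·21 - 9·(-5) = 84 - (-45) = 129
Since det(C) ≠ 0, rank(C) = 2 and the system is completely controllable.

129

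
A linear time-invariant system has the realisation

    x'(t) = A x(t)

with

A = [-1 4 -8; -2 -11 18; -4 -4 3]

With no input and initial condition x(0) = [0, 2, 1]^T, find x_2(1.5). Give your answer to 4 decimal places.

det(sI - A) = s^3 - (tr A)s^2 + (M11 + M22 + M33)s - det A, where Mii is the 2×2 principal minor of A obtained by deleting row i and column i.
tr A = (-1) + (-11) + 3 = -9; M11 = (-11)·3 - 18·(-4) = -33 - (-72) = 39; M22 = (-1)·3 - (-8)·(-4) = -3 - 32 = -35; M33 = (-1)·(-11) - 4·(-2) = 11 - (-8) = 19; sum of minors = 23.
det A = (-1)·((-11)·3 - 18·(-4)) - 4·((-2)·3 - 18·(-4)) + (-8)·((-2)·(-4) - (-11)·(-4)) = (-1)·39 - 4·66 + (-8)·(-36) = -15.
So p(s) = det(sI - A) = s^3 + 9s^2 + 23s + 15.
Rational-root test: any integer root divides 15. Testing small divisors, s = -1 works: p(-1) = -1 + 9 + (-23) + 15 = 0, so (s + 1) is a factor.
Dividing, p(s) = (s + 1)(s^2 + 8s + 15).
Factor s^2 + 8s + 15: two numbers with sum -8 and product 15 are -3 and -5, so s^2 + 8s + 15 = (s + 3)(s + 5).
Hence p(s) = (s + 1) (s + 3) (s + 5), with roots -5, -3, -1.
The eigenvalues -5, -3, -1 are distinct and real, so A is diagonalisable and x(t) = e^{At} x(0) = V diag(e^{λ_i t}) V^{-1} x(0), where the columns of V are the eigenvectors.
λ = -5: A - (-5)I = [[4, 4, -8], [-2, -6, 18], [-4, -4, 8]]. v must be orthogonal to every row; (row 1) × (row 2) = [24, -56, -16], so take v_1 = [-3, 7, 2]^T.
λ = -3: A - (-3)I = [[2, 4, -8], [-2, -8, 18], [-4, -4, 6]]. v must be orthogonal to every row; (row 1) × (row 2) = [8, -20, -8], so take v_2 = [-2, 5, 2]^T.
λ = -1: A - (-1)I = [[0, 4, -8], [-2, -10, 18], [-4, -4, 4]]. v must be orthogonal to every row; (row 1) × (row 2) = [-8, 16, 8], so take v_3 = [-1, 2, 1]^T.
V = [v_1 v_2 v_3] = [[-3, -2, -1], [7, 5, 2], [2, 2, 1]] has det V = -1, so V^{-1} = adj(V)/det V = [[-1, 0, -1], [3, 1, 1], [-4, -2, 1]].
Modal coordinates z(0) = V^{-1} x(0): (-1)·0 + 0·2 + (-1)·1 = -1; 3·0 + 1·2 + 1·1 = 3; (-4)·0 + (-2)·2 + 1·1 = -3; so z(0) = [-1, 3, -3]^T.
x_2(t) = Σ_i (v_i)_2 · z_i(0) · e^{λ_i t} (row 2 of V times the modal terms).
x_2(1.5) = 7·(-1)·e^{-5·1.5} + 5·3·e^{-3·1.5} + 2·(-3)·e^{-1·1.5} = (-7)·0.000553 + 15·0.011109 + (-6)·0.223130 = -1.1760.

-1.1760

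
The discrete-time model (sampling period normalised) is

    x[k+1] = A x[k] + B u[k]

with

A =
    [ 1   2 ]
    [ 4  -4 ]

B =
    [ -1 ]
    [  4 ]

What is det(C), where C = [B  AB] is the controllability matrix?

-8

AB = [[7], [-20]]
Controllability matrix C = [B  AB] = [[-1, 7], [4, -20]]
det(C) = (-1)·(-20) - 7·4 = 20 - 28 = -8
Since det(C) ≠ 0, rank(C) = 2 and the system is completely controllable.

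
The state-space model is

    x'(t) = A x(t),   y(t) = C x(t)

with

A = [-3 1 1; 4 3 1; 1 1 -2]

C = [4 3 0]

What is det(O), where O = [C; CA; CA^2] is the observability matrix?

-101

CA = [[0, 13, 7]]
CA^2 = [[59, 46, -1]]
Observability matrix O = [C; CA; CA^2] = [[4, 3, 0], [0, 13, 7], [59, 46, -1]]
Expanding along the first row, det(O) = 4·(13·(-1) - 7·46) - 3·(0·(-1) - 7·59) + 0·(0·46 - 13·59) = 4·(-335) - 3·(-413) + 0·(-767) = -101
Since det(O) ≠ 0, rank(O) = 3 and the system is completely observable.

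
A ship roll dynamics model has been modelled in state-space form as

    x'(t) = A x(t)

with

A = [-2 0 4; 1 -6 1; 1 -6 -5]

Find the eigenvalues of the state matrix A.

-6, -4, -3

det(sI - A) = s^3 - (tr A)s^2 + (M11 + M22 + M33)s - det A, where Mii is the 2×2 principal minor of A obtained by deleting row i and column i.
tr A = (-2) + (-6) + (-5) = -13; M11 = (-6)·(-5) - 1·(-6) = 30 - (-6) = 36; M22 = (-2)·(-5) - 4·1 = 10 - 4 = 6; M33 = (-2)·(-6) - 0·1 = 12 - 0 = 12; sum of minors = 54.
det A = (-2)·((-6)·(-5) - 1·(-6)) - 0·(1·(-5) - 1·1) + 4·(1·(-6) - (-6)·1) = (-2)·36 - 0·(-6) + 4·0 = -72.
So p(s) = det(sI - A) = s^3 + 13s^2 + 54s + 72.
Rational-root test: any integer root divides 72. Testing small divisors, s = -3 works: p(-3) = -27 + 117 + (-162) + 72 = 0, so (s + 3) is a factor.
Dividing, p(s) = (s + 3)(s^2 + 10s + 24).
Factor s^2 + 10s + 24: two numbers with sum -10 and product 24 are -4 and -6, so s^2 + 10s + 24 = (s + 4)(s + 6).
Hence p(s) = (s + 3) (s + 4) (s + 6), with roots -6, -4, -3.
All eigenvalues have negative real part, so the system is asymptotically stable.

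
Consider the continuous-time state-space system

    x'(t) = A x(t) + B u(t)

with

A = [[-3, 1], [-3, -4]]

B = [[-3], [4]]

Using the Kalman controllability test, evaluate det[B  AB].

AB = [[13], [-7]]
Controllability matrix C = [B  AB] = [[-3, 13], [4, -7]]
det(C) = (-3)·(-7) - 13·4 = 21 - 52 = -31
Since det(C) ≠ 0, rank(C) = 2 and the system is completely controllable.

-31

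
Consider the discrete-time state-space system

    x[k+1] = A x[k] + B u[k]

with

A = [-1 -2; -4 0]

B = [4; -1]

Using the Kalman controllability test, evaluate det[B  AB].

-66

AB = [[-2], [-16]]
Controllability matrix C = [B  AB] = [[4, -2], [-1, -16]]
det(C) = 4·(-16) - (-2)·(-1) = -64 - 2 = -66
Since det(C) ≠ 0, rank(C) = 2 and the system is completely controllable.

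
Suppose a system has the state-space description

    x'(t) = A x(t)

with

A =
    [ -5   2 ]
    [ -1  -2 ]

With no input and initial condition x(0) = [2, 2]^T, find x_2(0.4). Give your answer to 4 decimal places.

0.6024

det(sI - A) = s^2 - (tr A)s + det A, with tr A = (-5) + (-2) = -7 and det A = (-5)·(-2) - 2·(-1) = 10 - (-2) = 12.
So p(s) = det(sI - A) = s^2 + 7s + 12.
Factor s^2 + 7s + 12: two numbers with sum -7 and product 12 are -3 and -4, so s^2 + 7s + 12 = (s + 3)(s + 4).
Hence p(s) = (s + 3) (s + 4), with roots -4, -3.
The eigenvalues -4, -3 are distinct and real, so A is diagonalisable and x(t) = e^{At} x(0) = V diag(e^{λ_i t}) V^{-1} x(0), where the columns of V are the eigenvectors.
λ = -4: A - (-4)I = [[-1, 2], [-1, 2]]. Row 1 gives (-1)·v1 + 2·v2 = 0, so take v_1 = [-2, -1]^T.
λ = -3: A - (-3)I = [[-2, 2], [-1, 1]]. Row 1 gives (-2)·v1 + 2·v2 = 0, so take v_2 = [1, 1]^T.
V = [v_1 v_2] = [[-2, 1], [-1, 1]] has det V = -1, so V^{-1} = adj(V)/det V = [[-1, 1], [-1, 2]].
Modal coordinates z(0) = V^{-1} x(0): (-1)·2 + 1·2 = 0; (-1)·2 + 2·2 = 2; so z(0) = [0, 2]^T.
x_2(t) = Σ_i (v_i)_2 · z_i(0) · e^{λ_i t} (row 2 of V times the modal terms).
x_2(0.4) = (-1)·0·e^{-4·0.4} + 1·2·e^{-3·0.4} = 0·0.201897 + 2·0.301194 = 0.6024.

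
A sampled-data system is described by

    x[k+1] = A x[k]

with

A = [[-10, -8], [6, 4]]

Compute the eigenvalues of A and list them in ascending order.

det(zI - A) = z^2 - (tr A)z + det A, with tr A = (-10) + 4 = -6 and det A = (-10)·4 - (-8)·6 = -40 - (-48) = 8.
So p(z) = det(zI - A) = z^2 + 6z + 8.
Factor z^2 + 6z + 8: two numbers with sum -6 and product 8 are -2 and -4, so z^2 + 6z + 8 = (z + 2)(z + 4).
Hence p(z) = (z + 2) (z + 4), with roots -4, -2.

-4, -2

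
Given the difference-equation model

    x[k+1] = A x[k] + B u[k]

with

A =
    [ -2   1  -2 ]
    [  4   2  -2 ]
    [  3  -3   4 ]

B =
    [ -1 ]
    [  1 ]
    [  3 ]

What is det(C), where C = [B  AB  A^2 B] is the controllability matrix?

AB = [[-3], [-8], [6]]
A^2B = [[-14], [-40], [39]]
Controllability matrix C = [B  AB  A^2B] = [[-1, -3, -14], [1, -8, -40], [3, 6, 39]]
Expanding along the first row, det(C) = (-1)·((-8)·39 - (-40)·6) - (-3)·(1·39 - (-40)·3) + (-14)·(1·6 - (-8)·3) = (-1)·(-72) - (-3)·159 + (-14)·30 = 129
Since det(C) ≠ 0, rank(C) = 3 and the system is completely controllable.

129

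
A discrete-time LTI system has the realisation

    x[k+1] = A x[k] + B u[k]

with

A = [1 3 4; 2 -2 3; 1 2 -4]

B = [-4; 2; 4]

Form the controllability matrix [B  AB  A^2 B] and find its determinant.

-1576

AB = [[18], [0], [-16]]
A^2B = [[-46], [-12], [82]]
Controllability matrix C = [B  AB  A^2B] = [[-4, 18, -46], [2, 0, -12], [4, -16, 82]]
Expanding along the first row, det(C) = (-4)·(0·82 - (-12)·(-16)) - 18·(2·82 - (-12)·4) + (-46)·(2·(-16) - 0·4) = (-4)·(-192) - 18·212 + (-46)·(-32) = -1576
Since det(C) ≠ 0, rank(C) = 3 and the system is completely controllable.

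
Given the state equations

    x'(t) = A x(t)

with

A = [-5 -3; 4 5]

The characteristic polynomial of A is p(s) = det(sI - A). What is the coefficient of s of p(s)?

For a 2×2 matrix, det(sI - A) = s^2 - (tr A)s + det A.
tr A = 0, det A = -13.
So p(s) = s^2 - 13.
The coefficient of s is 0.

0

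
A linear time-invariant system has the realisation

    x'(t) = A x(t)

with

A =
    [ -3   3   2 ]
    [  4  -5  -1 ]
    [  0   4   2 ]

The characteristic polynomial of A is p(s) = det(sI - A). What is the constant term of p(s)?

-26

Expand det(sI - A) for the 3×3 matrix.
p(s) = s^3 + 6s^2 - 9s - 26.
(Check: constant term = det(-A) = (-1)^3 det A = -26; coefficient of s^2 = -tr A = 6.)
The constant term is -26.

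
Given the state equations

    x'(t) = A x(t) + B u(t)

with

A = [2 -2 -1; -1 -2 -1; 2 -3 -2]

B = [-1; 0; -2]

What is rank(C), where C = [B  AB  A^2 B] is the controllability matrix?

AB = [[0], [3], [2]]
A^2B = [[-8], [-8], [-13]]
Controllability matrix C = [B  AB  A^2B] = [[-1, 0, -8], [0, 3, -8], [-2, 2, -13]]
det(C) = (-1)·(3·(-13) - (-8)·2) - 0·(0·(-13) - (-8)·(-2)) + (-8)·(0·2 - 3·(-2)) = (-1)·(-23) - 0·(-16) + (-8)·6 = -25 ≠ 0, so rank(C) = 3.
rank(C) = 3 = n, so the pair (A, B) is completely controllable.

3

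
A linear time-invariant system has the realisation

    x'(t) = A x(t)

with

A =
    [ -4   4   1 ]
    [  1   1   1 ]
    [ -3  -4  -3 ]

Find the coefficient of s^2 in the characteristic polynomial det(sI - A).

6

Expand det(sI - A) for the 3×3 matrix.
p(s) = s^3 + 6s^2 + 8s + 5.
(Check: constant term = det(-A) = (-1)^3 det A = 5; coefficient of s^2 = -tr A = 6.)
The coefficient of s^2 is 6.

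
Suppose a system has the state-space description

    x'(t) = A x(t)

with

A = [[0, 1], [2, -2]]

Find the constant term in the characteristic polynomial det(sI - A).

For a 2×2 matrix, det(sI - A) = s^2 - (tr A)s + det A.
tr A = -2, det A = -2.
So p(s) = s^2 + 2s - 2.
The constant term is -2.

-2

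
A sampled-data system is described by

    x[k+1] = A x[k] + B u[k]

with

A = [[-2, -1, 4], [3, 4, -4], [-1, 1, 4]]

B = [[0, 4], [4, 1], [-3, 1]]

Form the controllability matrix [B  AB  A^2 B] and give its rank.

3

AB = [[-16, -5], [28, 12], [-8, 1]]
A^2B = [[-28, 2], [96, 29], [12, 21]]
Controllability matrix C = [B  AB  A^2B] = [[0, 4, -16, -5, -28, 2], [4, 1, 28, 12, 96, 29], [-3, 1, -8, 1, 12, 21]]
Take the 3×3 submatrix of C formed by columns 1, 2, 3: [[0, 4, -16], [4, 1, 28], [-3, 1, -8]]. Its determinant is 0·(1·(-8) - 28·1) - 4·(4·(-8) - 28·(-3)) + (-16)·(4·1 - 1·(-3)) = 0·(-36) - 4·52 + (-16)·7 = -320 ≠ 0.
So rank(C) ≥ 3; since C has 3 rows, rank(C) = 3.
rank(C) = 3 = n, so the pair (A, B) is completely controllable.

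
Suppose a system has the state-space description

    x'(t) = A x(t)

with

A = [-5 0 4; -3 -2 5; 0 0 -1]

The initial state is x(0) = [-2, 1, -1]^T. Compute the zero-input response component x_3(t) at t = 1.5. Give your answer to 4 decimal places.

det(sI - A) = s^3 - (tr A)s^2 + (M11 + M22 + M33)s - det A, where Mii is the 2×2 principal minor of A obtained by deleting row i and column i.
tr A = (-5) + (-2) + (-1) = -8; M11 = (-2)·(-1) - 5·0 = 2 - 0 = 2; M22 = (-5)·(-1) - 4·0 = 5 - 0 = 5; M33 = (-5)·(-2) - 0·(-3) = 10 - 0 = 10; sum of minors = 17.
det A = (-5)·((-2)·(-1) - 5·0) - 0·((-3)·(-1) - 5·0) + 4·((-3)·0 - (-2)·0) = (-5)·2 - 0·3 + 4·0 = -10.
So p(s) = det(sI - A) = s^3 + 8s^2 + 17s + 10.
Rational-root test: any integer root divides 10. Testing small divisors, s = -1 works: p(-1) = -1 + 8 + (-17) + 10 = 0, so (s + 1) is a factor.
Dividing, p(s) = (s + 1)(s^2 + 7s + 10).
Factor s^2 + 7s + 10: two numbers with sum -7 and product 10 are -2 and -5, so s^2 + 7s + 10 = (s + 2)(s + 5).
Hence p(s) = (s + 1) (s + 2) (s + 5), with roots -5, -2, -1.
The eigenvalues -5, -2, -1 are distinct and real, so A is diagonalisable and x(t) = e^{At} x(0) = V diag(e^{λ_i t}) V^{-1} x(0), where the columns of V are the eigenvectors.
λ = -5: A - (-5)I = [[0, 0, 4], [-3, 3, 5], [0, 0, 4]]. v must be orthogonal to every row; (row 1) × (row 2) = [-12, -12, 0], so take v_1 = [-1, -1, 0]^T.
λ = -2: A - (-2)I = [[-3, 0, 4], [-3, 0, 5], [0, 0, 1]]. v must be orthogonal to every row; (row 1) × (row 2) = [0, 3, 0], so take v_2 = [0, -1, 0]^T.
λ = -1: A - (-1)I = [[-4, 0, 4], [-3, -1, 5], [0, 0, 0]]. v must be orthogonal to every row; (row 1) × (row 2) = [4, 8, 4], so take v_3 = [1, 2, 1]^T.
V = [v_1 v_2 v_3] = [[-1, 0, 1], [-1, -1, 2], [0, 0, 1]] has det V = 1, so V^{-1} = adj(V)/det V = [[-1, 0, 1], [1, -1, 1], [0, 0, 1]].
Modal coordinates z(0) = V^{-1} x(0): (-1)·(-2) + 0·1 + 1·(-1) = 1; 1·(-2) + (-1)·1 + 1·(-1) = -4; 0·(-2) + 0·1 + 1·(-1) = -1; so z(0) = [1, -4, -1]^T.
x_3(t) = Σ_i (v_i)_3 · z_i(0) · e^{λ_i t} (row 3 of V times the modal terms).
x_3(1.5) = 0·1·e^{-5·1.5} + 0·(-4)·e^{-2·1.5} + 1·(-1)·e^{-1·1.5} = 0·0.000553 + 0·0.049787 + (-1)·0.223130 = -0.2231.

-0.2231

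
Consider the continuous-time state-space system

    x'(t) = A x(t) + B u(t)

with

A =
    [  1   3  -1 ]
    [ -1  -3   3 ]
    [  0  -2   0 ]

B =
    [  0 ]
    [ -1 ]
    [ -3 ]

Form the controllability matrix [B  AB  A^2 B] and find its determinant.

400

AB = [[0], [-6], [2]]
A^2B = [[-20], [24], [12]]
Controllability matrix C = [B  AB  A^2B] = [[0, 0, -20], [-1, -6, 24], [-3, 2, 12]]
Expanding along the first row, det(C) = 0·((-6)·12 - 24·2) - 0·((-1)·12 - 24·(-3)) + (-20)·((-1)·2 - (-6)·(-3)) = 0·(-120) - 0·60 + (-20)·(-20) = 400
Since det(C) ≠ 0, rank(C) = 3 and the system is completely controllable.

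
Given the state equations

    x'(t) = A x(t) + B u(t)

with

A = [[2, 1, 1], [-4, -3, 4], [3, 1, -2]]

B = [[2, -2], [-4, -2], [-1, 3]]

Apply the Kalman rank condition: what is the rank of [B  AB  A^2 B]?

3

AB = [[-1, -3], [0, 26], [4, -14]]
A^2B = [[2, 6], [20, -122], [-11, 45]]
Controllability matrix C = [B  AB  A^2B] = [[2, -2, -1, -3, 2, 6], [-4, -2, 0, 26, 20, -122], [-1, 3, 4, -14, -11, 45]]
Take the 3×3 submatrix of C formed by columns 1, 2, 3: [[2, -2, -1], [-4, -2, 0], [-1, 3, 4]]. Its determinant is 2·((-2)·4 - 0·3) - (-2)·((-4)·4 - 0·(-1)) + (-1)·((-4)·3 - (-2)·(-1)) = 2·(-8) - (-2)·(-16) + (-1)·(-14) = -34 ≠ 0.
So rank(C) ≥ 3; since C has 3 rows, rank(C) = 3.
rank(C) = 3 = n, so the pair (A, B) is completely controllable.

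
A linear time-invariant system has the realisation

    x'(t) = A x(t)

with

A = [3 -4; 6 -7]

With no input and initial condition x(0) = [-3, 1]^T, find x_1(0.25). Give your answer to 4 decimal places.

-4.7879

det(sI - A) = s^2 - (tr A)s + det A, with tr A = 3 + (-7) = -4 and det A = 3·(-7) - (-4)·6 = -21 - (-24) = 3.
So p(s) = det(sI - A) = s^2 + 4s + 3.
Factor s^2 + 4s + 3: two numbers with sum -4 and product 3 are -1 and -3, so s^2 + 4s + 3 = (s + 1)(s + 3).
Hence p(s) = (s + 1) (s + 3), with roots -3, -1.
The eigenvalues -3, -1 are distinct and real, so A is diagonalisable and x(t) = e^{At} x(0) = V diag(e^{λ_i t}) V^{-1} x(0), where the columns of V are the eigenvectors.
λ = -3: A - (-3)I = [[6, -4], [6, -4]]. Row 1 gives 6·v1 + (-4)·v2 = 0, so take v_1 = [2, 3]^T.
λ = -1: A - (-1)I = [[4, -4], [6, -6]]. Row 1 gives 4·v1 + (-4)·v2 = 0, so take v_2 = [1, 1]^T.
V = [v_1 v_2] = [[2, 1], [3, 1]] has det V = -1, so V^{-1} = adj(V)/det V = [[-1, 1], [3, -2]].
Modal coordinates z(0) = V^{-1} x(0): (-1)·(-3) + 1·1 = 4; 3·(-3) + (-2)·1 = -11; so z(0) = [4, -11]^T.
x_1(t) = Σ_i (v_i)_1 · z_i(0) · e^{λ_i t} (row 1 of V times the modal terms).
x_1(0.25) = 2·4·e^{-3·0.25} + 1·(-11)·e^{-1·0.25} = 8·0.472367 + (-11)·0.778801 = -4.7879.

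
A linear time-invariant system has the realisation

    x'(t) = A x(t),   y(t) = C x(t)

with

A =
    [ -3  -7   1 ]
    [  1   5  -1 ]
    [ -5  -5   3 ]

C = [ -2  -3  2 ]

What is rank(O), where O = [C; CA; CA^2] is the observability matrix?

2

CA = [[-7, -11, 7]]
CA^2 = [[-25, -41, 25]]
Observability matrix O = [C; CA; CA^2] = [[-2, -3, 2], [-7, -11, 7], [-25, -41, 25]]
The columns c1, c2, c3 of O are linearly dependent: c1 + c3 = 0 (check each entry), so rank(O) ≤ 2.
The 2×2 minor from rows 1, 2, columns 1, 2 is (-2)·(-11) - (-3)·(-7) = 22 - 21 = 1 ≠ 0, so rank(O) = 2.
rank(O) = 2 < n = 3, so the pair (A, C) is not completely observable.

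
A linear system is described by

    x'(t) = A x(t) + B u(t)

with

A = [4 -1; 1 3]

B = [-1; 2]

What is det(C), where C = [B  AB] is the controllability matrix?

AB = [[-6], [5]]
Controllability matrix C = [B  AB] = [[-1, -6], [2, 5]]
det(C) = (-1)·5 - (-6)·2 = -5 - (-12) = 7
Since det(C) ≠ 0, rank(C) = 2 and the system is completely controllable.

7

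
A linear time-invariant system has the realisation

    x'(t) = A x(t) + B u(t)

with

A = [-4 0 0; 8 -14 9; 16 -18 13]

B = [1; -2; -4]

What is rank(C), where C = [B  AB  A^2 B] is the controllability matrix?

2

AB = [[-4], [0], [0]]
A^2B = [[16], [-32], [-64]]
Controllability matrix C = [B  AB  A^2B] = [[1, -4, 16], [-2, 0, -32], [-4, 0, -64]]
The rows r1, r2, r3 of C are linearly dependent: -2·r2 + r3 = 0 (check each entry), so rank(C) ≤ 2.
The 2×2 minor from rows 1, 2, columns 1, 2 is 1·0 - (-4)·(-2) = 0 - 8 = -8 ≠ 0, so rank(C) = 2.
rank(C) = 2 < n = 3, so the pair (A, B) is not completely controllable.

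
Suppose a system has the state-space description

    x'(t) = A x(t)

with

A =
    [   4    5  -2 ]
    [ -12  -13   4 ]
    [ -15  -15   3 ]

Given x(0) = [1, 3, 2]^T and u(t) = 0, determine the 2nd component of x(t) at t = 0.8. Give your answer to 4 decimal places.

det(sI - A) = s^3 - (tr A)s^2 + (M11 + M22 + M33)s - det A, where Mii is the 2×2 principal minor of A obtained by deleting row i and column i.
tr A = 4 + (-13) + 3 = -6; M11 = (-13)·3 - 4·(-15) = -39 - (-60) = 21; M22 = 4·3 - (-2)·(-15) = 12 - 30 = -18; M33 = 4·(-13) - 5·(-12) = -52 - (-60) = 8; sum of minors = 11.
det A = 4·((-13)·3 - 4·(-15)) - 5·((-12)·3 - 4·(-15)) + (-2)·((-12)·(-15) - (-13)·(-15)) = 4·21 - 5·24 + (-2)·(-15) = -6.
So p(s) = det(sI - A) = s^3 + 6s^2 + 11s + 6.
Rational-root test: any integer root divides 6. Testing small divisors, s = -1 works: p(-1) = -1 + 6 + (-11) + 6 = 0, so (s + 1) is a factor.
Dividing, p(s) = (s + 1)(s^2 + 5s + 6).
Factor s^2 + 5s + 6: two numbers with sum -5 and product 6 are -2 and -3, so s^2 + 5s + 6 = (s + 2)(s + 3).
Hence p(s) = (s + 1) (s + 2) (s + 3), with roots -3, -2, -1.
The eigenvalues -3, -2, -1 are distinct and real, so A is diagonalisable and x(t) = e^{At} x(0) = V diag(e^{λ_i t}) V^{-1} x(0), where the columns of V are the eigenvectors.
λ = -3: A - (-3)I = [[7, 5, -2], [-12, -10, 4], [-15, -15, 6]]. v must be orthogonal to every row; (row 1) × (row 2) = [0, -4, -10], so take v_1 = [0, -2, -5]^T.
λ = -2: A - (-2)I = [[6, 5, -2], [-12, -11, 4], [-15, -15, 5]]. v must be orthogonal to every row; (row 1) × (row 2) = [-2, 0, -6], so take v_2 = [1, 0, 3]^T.
λ = -1: A - (-1)I = [[5, 5, -2], [-12, -12, 4], [-15, -15, 4]]. v must be orthogonal to every row; (row 1) × (row 2) = [-4, 4, 0], so take v_3 = [1, -1, 0]^T.
V = [v_1 v_2 v_3] = [[0, 1, 1], [-2, 0, -1], [-5, 3, 0]] has det V = -1, so V^{-1} = adj(V)/det V = [[-3, -3, 1], [-5, -5, 2], [6, 5, -2]].
Modal coordinates z(0) = V^{-1} x(0): (-3)·1 + (-3)·3 + 1·2 = -10; (-5)·1 + (-5)·3 + 2·2 = -16; 6·1 + 5·3 + (-2)·2 = 17; so z(0) = [-10, -16, 17]^T.
x_2(t) = Σ_i (v_i)_2 · z_i(0) · e^{λ_i t} (row 2 of V times the modal terms).
x_2(0.8) = (-2)·(-10)·e^{-3·0.8} + 0·(-16)·e^{-2·0.8} + (-1)·17·e^{-1·0.8} = 20·0.090718 + 0·0.201897 + (-17)·0.449329 = -5.8242.

-5.8242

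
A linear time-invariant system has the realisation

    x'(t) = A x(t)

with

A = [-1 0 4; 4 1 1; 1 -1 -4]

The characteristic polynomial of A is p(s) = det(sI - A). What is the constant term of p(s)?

Expand det(sI - A) for the 3×3 matrix.
p(s) = s^3 + 4s^2 - 4s + 17.
(Check: constant term = det(-A) = (-1)^3 det A = 17; coefficient of s^2 = -tr A = 4.)
The constant term is 17.

17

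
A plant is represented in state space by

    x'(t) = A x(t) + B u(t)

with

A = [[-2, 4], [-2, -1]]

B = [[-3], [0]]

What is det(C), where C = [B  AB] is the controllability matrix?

AB = [[6], [6]]
Controllability matrix C = [B  AB] = [[-3, 6], [0, 6]]
det(C) = (-3)·6 - 6·0 = -18 - 0 = -18
Since det(C) ≠ 0, rank(C) = 2 and the system is completely controllable.

-18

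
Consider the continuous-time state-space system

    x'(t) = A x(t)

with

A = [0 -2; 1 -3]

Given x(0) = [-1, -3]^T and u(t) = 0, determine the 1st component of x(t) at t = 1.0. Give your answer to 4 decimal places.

0.7948

det(sI - A) = s^2 - (tr A)s + det A, with tr A = 0 + (-3) = -3 and det A = 0·(-3) - (-2)·1 = 0 - (-2) = 2.
So p(s) = det(sI - A) = s^2 + 3s + 2.
Factor s^2 + 3s + 2: two numbers with sum -3 and product 2 are -1 and -2, so s^2 + 3s + 2 = (s + 1)(s + 2).
Hence p(s) = (s + 1) (s + 2), with roots -2, -1.
The eigenvalues -2, -1 are distinct and real, so A is diagonalisable and x(t) = e^{At} x(0) = V diag(e^{λ_i t}) V^{-1} x(0), where the columns of V are the eigenvectors.
λ = -2: A - (-2)I = [[2, -2], [1, -1]]. Row 1 gives 2·v1 + (-2)·v2 = 0, so take v_1 = [1, 1]^T.
λ = -1: A - (-1)I = [[1, -2], [1, -2]]. Row 1 gives 1·v1 + (-2)·v2 = 0, so take v_2 = [-2, -1]^T.
V = [v_1 v_2] = [[1, -2], [1, -1]] has det V = 1, so V^{-1} = adj(V)/det V = [[-1, 2], [-1, 1]].
Modal coordinates z(0) = V^{-1} x(0): (-1)·(-1) + 2·(-3) = -5; (-1)·(-1) + 1·(-3) = -2; so z(0) = [-5, -2]^T.
x_1(t) = Σ_i (v_i)_1 · z_i(0) · e^{λ_i t} (row 1 of V times the modal terms).
x_1(1.0) = 1·(-5)·e^{-2·1.0} + (-2)·(-2)·e^{-1·1.0} = (-5)·0.135335 + 4·0.367879 = 0.7948.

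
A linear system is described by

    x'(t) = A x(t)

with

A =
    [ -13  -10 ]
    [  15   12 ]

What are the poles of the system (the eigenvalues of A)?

-3, 2

det(sI - A) = s^2 - (tr A)s + det A, with tr A = (-13) + 12 = -1 and det A = (-13)·12 - (-10)·15 = -156 - (-150) = -6.
So p(s) = det(sI - A) = s^2 + s - 6.
Factor s^2 + s - 6: two numbers with sum -1 and product -6 are 2 and -3, so s^2 + s - 6 = (s - 2)(s + 3).
Hence p(s) = (s - 2) (s + 3), with roots -3, 2.
At least one eigenvalue has non-negative real part, so the system is not asymptotically stable.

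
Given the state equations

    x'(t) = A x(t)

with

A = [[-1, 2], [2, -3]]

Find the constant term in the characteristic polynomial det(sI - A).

-1

For a 2×2 matrix, det(sI - A) = s^2 - (tr A)s + det A.
tr A = -4, det A = -1.
So p(s) = s^2 + 4s - 1.
The constant term is -1.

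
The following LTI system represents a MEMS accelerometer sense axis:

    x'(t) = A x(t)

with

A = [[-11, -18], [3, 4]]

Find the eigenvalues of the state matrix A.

-5, -2

det(sI - A) = s^2 - (tr A)s + det A, with tr A = (-11) + 4 = -7 and det A = (-11)·4 - (-18)·3 = -44 - (-54) = 10.
So p(s) = det(sI - A) = s^2 + 7s + 10.
Factor s^2 + 7s + 10: two numbers with sum -7 and product 10 are -2 and -5, so s^2 + 7s + 10 = (s + 2)(s + 5).
Hence p(s) = (s + 2) (s + 5), with roots -5, -2.
All eigenvalues have negative real part, so the system is asymptotically stable.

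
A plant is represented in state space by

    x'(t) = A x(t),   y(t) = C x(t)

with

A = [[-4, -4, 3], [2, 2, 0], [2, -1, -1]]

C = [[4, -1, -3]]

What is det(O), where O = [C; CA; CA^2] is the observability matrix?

CA = [[-24, -15, 15]]
CA^2 = [[96, 51, -87]]
Observability matrix O = [C; CA; CA^2] = [[4, -1, -3], [-24, -15, 15], [96, 51, -87]]
Expanding along the first row, det(O) = 4·((-15)·(-87) - 15·51) - (-1)·((-24)·(-87) - 15·96) + (-3)·((-24)·51 - (-15)·96) = 4·540 - (-1)·648 + (-3)·216 = 2160
Since det(O) ≠ 0, rank(O) = 3 and the system is completely observable.

2160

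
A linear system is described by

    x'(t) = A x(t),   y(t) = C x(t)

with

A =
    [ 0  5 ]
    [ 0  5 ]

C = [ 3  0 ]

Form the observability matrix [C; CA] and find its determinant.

45

CA = [[0, 15]]
Observability matrix O = [C; CA] = [[3, 0], [0, 15]]
det(O) = 3·15 - 0·0 = 45 - 0 = 45
Since det(O) ≠ 0, rank(O) = 2 and the system is completely observable.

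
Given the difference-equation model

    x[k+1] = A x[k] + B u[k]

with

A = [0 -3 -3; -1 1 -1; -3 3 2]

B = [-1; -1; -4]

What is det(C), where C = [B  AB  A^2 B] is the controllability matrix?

AB = [[15], [4], [-8]]
A^2B = [[12], [-3], [-49]]
Controllability matrix C = [B  AB  A^2B] = [[-1, 15, 12], [-1, 4, -3], [-4, -8, -49]]
Expanding along the first row, det(C) = (-1)·(4·(-49) - (-3)·(-8)) - 15·((-1)·(-49) - (-3)·(-4)) + 12·((-1)·(-8) - 4·(-4)) = (-1)·(-220) - 15·37 + 12·24 = -47
Since det(C) ≠ 0, rank(C) = 3 and the system is completely controllable.

-47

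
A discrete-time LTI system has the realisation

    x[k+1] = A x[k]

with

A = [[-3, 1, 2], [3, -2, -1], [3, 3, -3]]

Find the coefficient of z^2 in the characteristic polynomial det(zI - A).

Expand det(zI - A) for the 3×3 matrix.
p(z) = z^3 + 8z^2 + 15z - 9.
(Check: constant term = det(-A) = (-1)^3 det A = -9; coefficient of z^2 = -tr A = 8.)
The coefficient of z^2 is 8.

8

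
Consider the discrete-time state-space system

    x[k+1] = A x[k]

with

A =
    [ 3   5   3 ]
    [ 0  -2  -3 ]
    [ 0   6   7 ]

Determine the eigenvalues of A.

1, 3, 4

det(zI - A) = z^3 - (tr A)z^2 + (M11 + M22 + M33)z - det A, where Mii is the 2×2 principal minor of A obtained by deleting row i and column i.
tr A = 3 + (-2) + 7 = 8; M11 = (-2)·7 - (-3)·6 = -14 - (-18) = 4; M22 = 3·7 - 3·0 = 21 - 0 = 21; M33 = 3·(-2) - 5·0 = -6 - 0 = -6; sum of minors = 19.
det A = 3·((-2)·7 - (-3)·6) - 5·(0·7 - (-3)·0) + 3·(0·6 - (-2)·0) = 3·4 - 5·0 + 3·0 = 12.
So p(z) = det(zI - A) = z^3 - 8z^2 + 19z - 12.
Rational-root test: any integer root divides -12. Testing small divisors, z = 1 works: p(1) = 1 + (-8) + 19 + (-12) = 0, so (z - 1) is a factor.
Dividing, p(z) = (z - 1)(z^2 - 7z + 12).
Factor z^2 - 7z + 12: two numbers with sum 7 and product 12 are 4 and 3, so z^2 - 7z + 12 = (z - 4)(z - 3).
Hence p(z) = (z - 4) (z - 3) (z - 1), with roots 1, 3, 4.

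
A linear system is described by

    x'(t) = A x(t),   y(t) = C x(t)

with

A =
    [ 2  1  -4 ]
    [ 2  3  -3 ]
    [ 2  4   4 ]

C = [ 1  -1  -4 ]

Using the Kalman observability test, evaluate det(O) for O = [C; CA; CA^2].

CA = [[-8, -18, -17]]
CA^2 = [[-86, -130, 18]]
Observability matrix O = [C; CA; CA^2] = [[1, -1, -4], [-8, -18, -17], [-86, -130, 18]]
Expanding along the first row, det(O) = 1·((-18)·18 - (-17)·(-130)) - (-1)·((-8)·18 - (-17)·(-86)) + (-4)·((-8)·(-130) - (-18)·(-86)) = 1·(-2534) - (-1)·(-1606) + (-4)·(-508) = -2108
Since det(O) ≠ 0, rank(O) = 3 and the system is completely observable.

-2108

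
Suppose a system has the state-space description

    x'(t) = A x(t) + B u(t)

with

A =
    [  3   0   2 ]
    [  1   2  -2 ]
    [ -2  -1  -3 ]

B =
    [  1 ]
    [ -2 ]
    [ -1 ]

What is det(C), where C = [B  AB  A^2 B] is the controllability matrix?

AB = [[1], [-1], [3]]
A^2B = [[9], [-7], [-10]]
Controllability matrix C = [B  AB  A^2B] = [[1, 1, 9], [-2, -1, -7], [-1, 3, -10]]
Expanding along the first row, det(C) = 1·((-1)·(-10) - (-7)·3) - 1·((-2)·(-10) - (-7)·(-1)) + 9·((-2)·3 - (-1)·(-1)) = 1·31 - 1·13 + 9·(-7) = -45
Since det(C) ≠ 0, rank(C) = 3 and the system is completely controllable.

-45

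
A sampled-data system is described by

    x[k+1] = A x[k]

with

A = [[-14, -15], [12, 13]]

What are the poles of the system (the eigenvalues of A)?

det(zI - A) = z^2 - (tr A)z + det A, with tr A = (-14) + 13 = -1 and det A = (-14)·13 - (-15)·12 = -182 - (-180) = -2.
So p(z) = det(zI - A) = z^2 + z - 2.
Factor z^2 + z - 2: two numbers with sum -1 and product -2 are 1 and -2, so z^2 + z - 2 = (z - 1)(z + 2).
Hence p(z) = (z - 1) (z + 2), with roots -2, 1.

-2, 1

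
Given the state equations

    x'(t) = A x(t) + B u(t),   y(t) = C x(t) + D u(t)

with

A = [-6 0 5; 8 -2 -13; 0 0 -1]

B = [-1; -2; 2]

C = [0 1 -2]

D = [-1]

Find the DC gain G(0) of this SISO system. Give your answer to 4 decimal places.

-13.0000

G(0) = C(-A)^{-1}B + D = -C A^{-1} B + D.
det A = -12, so A^{-1} = (1/-12)·adj(A) = [[-1/6, 0, -5/6], [-2/3, -1/2, 19/6], [0, 0, -1]]
A^{-1} B = [-3/2, 8, -2]^T
C A^{-1} B = 12
G(0) = D - C A^{-1} B = -1 - (12) = -13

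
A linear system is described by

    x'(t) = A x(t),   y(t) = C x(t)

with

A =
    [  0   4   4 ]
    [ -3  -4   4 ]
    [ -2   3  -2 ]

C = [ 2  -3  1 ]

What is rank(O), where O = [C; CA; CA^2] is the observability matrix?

3

CA = [[7, 23, -6]]
CA^2 = [[-57, -82, 132]]
Observability matrix O = [C; CA; CA^2] = [[2, -3, 1], [7, 23, -6], [-57, -82, 132]]
det(O) = 2·(23·132 - (-6)·(-82)) - (-3)·(7·132 - (-6)·(-57)) + 1·(7·(-82) - 23·(-57)) = 2·2544 - (-3)·582 + 1·737 = 7571 ≠ 0, so rank(O) = 3.
rank(O) = 3 = n, so the pair (A, C) is completely observable.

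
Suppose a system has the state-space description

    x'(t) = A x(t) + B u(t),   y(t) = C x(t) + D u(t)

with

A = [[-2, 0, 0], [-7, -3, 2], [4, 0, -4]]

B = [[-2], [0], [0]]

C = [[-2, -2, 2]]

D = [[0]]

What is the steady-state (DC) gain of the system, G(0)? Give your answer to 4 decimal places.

G(0) = C(-A)^{-1}B + D = -C A^{-1} B + D.
det A = -24, so A^{-1} = (1/-24)·adj(A) = [[-1/2, 0, 0], [5/6, -1/3, -1/6], [-1/2, 0, -1/4]]
A^{-1} B = [1, -5/3, 1]^T
C A^{-1} B = 10/3
G(0) = D - C A^{-1} B = 0 - (10/3) = -10/3 ≈ -3.3333

-3.3333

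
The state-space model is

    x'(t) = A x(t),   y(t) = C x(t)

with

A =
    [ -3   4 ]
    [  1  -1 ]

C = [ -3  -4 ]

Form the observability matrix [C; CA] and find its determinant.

CA = [[5, -8]]
Observability matrix O = [C; CA] = [[-3, -4], [5, -8]]
det(O) = (-3)·(-8) - (-4)·5 = 24 - (-20) = 44
Since det(O) ≠ 0, rank(O) = 2 and the system is completely observable.

44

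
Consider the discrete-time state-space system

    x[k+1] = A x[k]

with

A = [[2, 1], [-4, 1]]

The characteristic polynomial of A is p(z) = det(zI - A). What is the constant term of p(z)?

For a 2×2 matrix, det(zI - A) = z^2 - (tr A)z + det A.
tr A = 3, det A = 6.
So p(z) = z^2 - 3z + 6.
The constant term is 6.

6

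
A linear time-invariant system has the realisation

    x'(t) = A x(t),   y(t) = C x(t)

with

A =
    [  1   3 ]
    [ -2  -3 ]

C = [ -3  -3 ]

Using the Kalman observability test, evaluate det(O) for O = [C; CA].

CA = [[3, 0]]
Observability matrix O = [C; CA] = [[-3, -3], [3, 0]]
det(O) = (-3)·0 - (-3)·3 = 0 - (-9) = 9
Since det(O) ≠ 0, rank(O) = 2 and the system is completely observable.

9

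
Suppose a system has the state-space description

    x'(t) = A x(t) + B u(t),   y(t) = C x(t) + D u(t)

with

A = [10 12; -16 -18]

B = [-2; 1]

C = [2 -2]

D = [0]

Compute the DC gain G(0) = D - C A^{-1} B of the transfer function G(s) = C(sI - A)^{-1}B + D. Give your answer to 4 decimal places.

G(0) = C(-A)^{-1}B + D = -C A^{-1} B + D.
det A = 12, so A^{-1} = (1/12)·adj(A) = [[-3/2, -1], [4/3, 5/6]]
A^{-1} B = [2, -11/6]^T
C A^{-1} B = 23/3
G(0) = D - C A^{-1} B = 0 - (23/3) = -23/3 ≈ -7.6667

-7.6667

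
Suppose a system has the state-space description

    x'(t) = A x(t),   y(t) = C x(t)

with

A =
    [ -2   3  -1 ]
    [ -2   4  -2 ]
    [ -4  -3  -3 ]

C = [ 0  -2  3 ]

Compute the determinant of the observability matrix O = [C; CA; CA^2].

CA = [[-8, -17, -5]]
CA^2 = [[70, -77, 57]]
Observability matrix O = [C; CA; CA^2] = [[0, -2, 3], [-8, -17, -5], [70, -77, 57]]
Expanding along the first row, det(O) = 0·((-17)·57 - (-5)·(-77)) - (-2)·((-8)·57 - (-5)·70) + 3·((-8)·(-77) - (-17)·70) = 0·(-1354) - (-2)·(-106) + 3·1806 = 5206
Since det(O) ≠ 0, rank(O) = 3 and the system is completely observable.

5206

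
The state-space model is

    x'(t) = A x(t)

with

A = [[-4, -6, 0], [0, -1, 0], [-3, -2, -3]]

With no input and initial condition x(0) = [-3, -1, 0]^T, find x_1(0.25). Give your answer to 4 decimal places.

det(sI - A) = s^3 - (tr A)s^2 + (M11 + M22 + M33)s - det A, where Mii is the 2×2 principal minor of A obtained by deleting row i and column i.
tr A = (-4) + (-1) + (-3) = -8; M11 = (-1)·(-3) - 0·(-2) = 3 - 0 = 3; M22 = (-4)·(-3) - 0·(-3) = 12 - 0 = 12; M33 = (-4)·(-1) - (-6)·0 = 4 - 0 = 4; sum of minors = 19.
det A = (-4)·((-1)·(-3) - 0·(-2)) - (-6)·(0·(-3) - 0·(-3)) + 0·(0·(-2) - (-1)·(-3)) = (-4)·3 - (-6)·0 + 0·(-3) = -12.
So p(s) = det(sI - A) = s^3 + 8s^2 + 19s + 12.
Rational-root test: any integer root divides 12. Testing small divisors, s = -1 works: p(-1) = -1 + 8 + (-19) + 12 = 0, so (s + 1) is a factor.
Dividing, p(s) = (s + 1)(s^2 + 7s + 12).
Factor s^2 + 7s + 12: two numbers with sum -7 and product 12 are -3 and -4, so s^2 + 7s + 12 = (s + 3)(s + 4).
Hence p(s) = (s + 1) (s + 3) (s + 4), with roots -4, -3, -1.
The eigenvalues -4, -3, -1 are distinct and real, so A is diagonalisable and x(t) = e^{At} x(0) = V diag(e^{λ_i t}) V^{-1} x(0), where the columns of V are the eigenvectors.
λ = -4: A - (-4)I = [[0, -6, 0], [0, 3, 0], [-3, -2, 1]]. v must be orthogonal to every row; (row 1) × (row 3) = [-6, 0, -18], so take v_1 = [1, 0, 3]^T.
λ = -3: A - (-3)I = [[-1, -6, 0], [0, 2, 0], [-3, -2, 0]]. v must be orthogonal to every row; (row 1) × (row 2) = [0, 0, -2], so take v_2 = [0, 0, 1]^T.
λ = -1: A - (-1)I = [[-3, -6, 0], [0, 0, 0], [-3, -2, -2]]. v must be orthogonal to every row; (row 1) × (row 3) = [12, -6, -12], so take v_3 = [-2, 1, 2]^T.
V = [v_1 v_2 v_3] = [[1, 0, -2], [0, 0, 1], [3, 1, 2]] has det V = -1, so V^{-1} = adj(V)/det V = [[1, 2, 0], [-3, -8, 1], [0, 1, 0]].
Modal coordinates z(0) = V^{-1} x(0): 1·(-3) + 2·(-1) + 0·0 = -5; (-3)·(-3) + (-8)·(-1) + 1·0 = 17; 0·(-3) + 1·(-1) + 0·0 = -1; so z(0) = [-5, 17, -1]^T.
x_1(t) = Σ_i (v_i)_1 · z_i(0) · e^{λ_i t} (row 1 of V times the modal terms).
x_1(0.25) = 1·(-5)·e^{-4·0.25} + 0·17·e^{-3·0.25} + (-2)·(-1)·e^{-1·0.25} = (-5)·0.367879 + 0·0.472367 + 2·0.778801 = -0.2818.

-0.2818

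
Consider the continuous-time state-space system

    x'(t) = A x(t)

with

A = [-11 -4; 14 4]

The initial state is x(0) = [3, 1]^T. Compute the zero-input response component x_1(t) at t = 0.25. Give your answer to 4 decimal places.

-1.5085

det(sI - A) = s^2 - (tr A)s + det A, with tr A = (-11) + 4 = -7 and det A = (-11)·4 - (-4)·14 = -44 - (-56) = 12.
So p(s) = det(sI - A) = s^2 + 7s + 12.
Factor s^2 + 7s + 12: two numbers with sum -7 and product 12 are -3 and -4, so s^2 + 7s + 12 = (s + 3)(s + 4).
Hence p(s) = (s + 3) (s + 4), with roots -4, -3.
The eigenvalues -4, -3 are distinct and real, so A is diagonalisable and x(t) = e^{At} x(0) = V diag(e^{λ_i t}) V^{-1} x(0), where the columns of V are the eigenvectors.
λ = -4: A - (-4)I = [[-7, -4], [14, 8]]. Row 1 gives (-7)·v1 + (-4)·v2 = 0, so take v_1 = [-4, 7]^T.
λ = -3: A - (-3)I = [[-8, -4], [14, 7]]. Row 1 gives (-8)·v1 + (-4)·v2 = 0, so take v_2 = [1, -2]^T.
V = [v_1 v_2] = [[-4, 1], [7, -2]] has det V = 1, so V^{-1} = adj(V)/det V = [[-2, -1], [-7, -4]].
Modal coordinates z(0) = V^{-1} x(0): (-2)·3 + (-1)·1 = -7; (-7)·3 + (-4)·1 = -25; so z(0) = [-7, -25]^T.
x_1(t) = Σ_i (v_i)_1 · z_i(0) · e^{λ_i t} (row 1 of V times the modal terms).
x_1(0.25) = (-4)·(-7)·e^{-4·0.25} + 1·(-25)·e^{-3·0.25} = 28·0.36787944 + (-25)·0.47236655 = -1.5085.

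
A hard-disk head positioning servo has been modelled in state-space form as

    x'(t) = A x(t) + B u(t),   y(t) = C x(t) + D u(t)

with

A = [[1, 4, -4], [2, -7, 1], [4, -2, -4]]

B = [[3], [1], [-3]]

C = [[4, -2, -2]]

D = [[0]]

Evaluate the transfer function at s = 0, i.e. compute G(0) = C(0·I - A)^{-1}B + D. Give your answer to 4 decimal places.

18.0000

G(0) = C(-A)^{-1}B + D = -C A^{-1} B + D.
det A = -18, so A^{-1} = (1/-18)·adj(A) = [[-5/3, -4/3, 4/3], [-2/3, -2/3, 1/2], [-4/3, -1, 5/6]]
A^{-1} B = [-31/3, -25/6, -15/2]^T
C A^{-1} B = -18
G(0) = D - C A^{-1} B = 0 - (-18) = 18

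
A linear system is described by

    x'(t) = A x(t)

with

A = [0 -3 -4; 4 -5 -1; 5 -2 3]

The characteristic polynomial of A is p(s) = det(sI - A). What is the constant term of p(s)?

17

Expand det(sI - A) for the 3×3 matrix.
p(s) = s^3 + 2s^2 + 15s + 17.
(Check: constant term = det(-A) = (-1)^3 det A = 17; coefficient of s^2 = -tr A = 2.)
The constant term is 17.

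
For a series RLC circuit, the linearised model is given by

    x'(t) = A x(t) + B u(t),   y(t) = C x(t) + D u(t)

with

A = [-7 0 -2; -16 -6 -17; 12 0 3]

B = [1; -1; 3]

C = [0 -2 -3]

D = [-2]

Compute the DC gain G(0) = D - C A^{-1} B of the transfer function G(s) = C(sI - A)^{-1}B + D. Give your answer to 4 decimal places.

11.6667

G(0) = C(-A)^{-1}B + D = -C A^{-1} B + D.
det A = -18, so A^{-1} = (1/-18)·adj(A) = [[1, 0, 2/3], [26/3, -1/6, 29/6], [-4, 0, -7/3]]
A^{-1} B = [3, 70/3, -11]^T
C A^{-1} B = -41/3
G(0) = D - C A^{-1} B = -2 - (-41/3) = 35/3 ≈ 11.6667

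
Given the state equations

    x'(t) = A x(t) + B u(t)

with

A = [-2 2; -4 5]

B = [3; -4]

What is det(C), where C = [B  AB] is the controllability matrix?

-152

AB = [[-14], [-32]]
Controllability matrix C = [B  AB] = [[3, -14], [-4, -32]]
det(C) = 3·(-32) - (-14)·(-4) = -96 - 56 = -152
Since det(C) ≠ 0, rank(C) = 2 and the system is completely controllable.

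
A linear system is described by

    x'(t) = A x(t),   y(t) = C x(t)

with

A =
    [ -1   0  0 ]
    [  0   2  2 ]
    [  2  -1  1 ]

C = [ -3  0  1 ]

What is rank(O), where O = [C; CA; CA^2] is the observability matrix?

CA = [[5, -1, 1]]
CA^2 = [[-3, -3, -1]]
Observability matrix O = [C; CA; CA^2] = [[-3, 0, 1], [5, -1, 1], [-3, -3, -1]]
det(O) = (-3)·((-1)·(-1) - 1·(-3)) - 0·(5·(-1) - 1·(-3)) + 1·(5·(-3) - (-1)·(-3)) = (-3)·4 - 0·(-2) + 1·(-18) = -30 ≠ 0, so rank(O) = 3.
rank(O) = 3 = n, so the pair (A, C) is completely observable.

3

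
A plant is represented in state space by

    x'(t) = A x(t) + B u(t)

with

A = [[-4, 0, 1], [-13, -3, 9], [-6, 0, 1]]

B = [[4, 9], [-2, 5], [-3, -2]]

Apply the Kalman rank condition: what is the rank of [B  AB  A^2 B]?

AB = [[-19, -38], [-73, -150], [-27, -56]]
A^2B = [[49, 96], [223, 440], [87, 172]]
Controllability matrix C = [B  AB  A^2B] = [[4, 9, -19, -38, 49, 96], [-2, 5, -73, -150, 223, 440], [-3, -2, -27, -56, 87, 172]]
The rows r1, r2, r3 of C are linearly dependent: r1 - r2 + 2·r3 = 0 (check each entry), so rank(C) ≤ 2.
The 2×2 minor from rows 1, 2, columns 1, 2 is 4·5 - 9·(-2) = 20 - (-18) = 38 ≠ 0, so rank(C) = 2.
rank(C) = 2 < n = 3, so the pair (A, B) is not completely controllable.

2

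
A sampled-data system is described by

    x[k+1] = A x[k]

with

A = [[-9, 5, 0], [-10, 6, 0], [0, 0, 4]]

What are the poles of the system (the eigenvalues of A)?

det(zI - A) = z^3 - (tr A)z^2 + (M11 + M22 + M33)z - det A, where Mii is the 2×2 principal minor of A obtained by deleting row i and column i.
tr A = (-9) + 6 + 4 = 1; M11 = 6·4 - 0·0 = 24 - 0 = 24; M22 = (-9)·4 - 0·0 = -36 - 0 = -36; M33 = (-9)·6 - 5·(-10) = -54 - (-50) = -4; sum of minors = -16.
det A = (-9)·(6·4 - 0·0) - 5·((-10)·4 - 0·0) + 0·((-10)·0 - 6·0) = (-9)·24 - 5·(-40) + 0·0 = -16.
So p(z) = det(zI - A) = z^3 - z^2 - 16z + 16.
Rational-root test: any integer root divides 16. Testing small divisors, z = 1 works: p(1) = 1 + (-1) + (-16) + 16 = 0, so (z - 1) is a factor.
Dividing, p(z) = (z - 1)(z^2 - 16).
Factor z^2 - 16: two numbers with sum 0 and product -16 are 4 and -4, so z^2 - 16 = (z - 4)(z + 4).
Hence p(z) = (z - 4) (z - 1) (z + 4), with roots -4, 1, 4.

-4, 1, 4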